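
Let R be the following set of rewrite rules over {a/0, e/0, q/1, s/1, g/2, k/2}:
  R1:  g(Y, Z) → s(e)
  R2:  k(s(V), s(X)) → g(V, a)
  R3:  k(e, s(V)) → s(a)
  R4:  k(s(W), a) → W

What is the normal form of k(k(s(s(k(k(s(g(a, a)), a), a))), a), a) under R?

1. k(k(s(s(k(k(s(g(a, a)), a), a))), a), a)  →  k(s(k(k(s(g(a, a)), a), a)), a)   [R4 at 1]
2. k(s(k(k(s(g(a, a)), a), a)), a)  →  k(k(s(g(a, a)), a), a)   [R4 at ε]
3. k(k(s(g(a, a)), a), a)  →  k(g(a, a), a)   [R4 at 1]
4. k(g(a, a), a)  →  k(s(e), a)   [R1 at 1]
5. k(s(e), a)  →  e   [R4 at ε]

e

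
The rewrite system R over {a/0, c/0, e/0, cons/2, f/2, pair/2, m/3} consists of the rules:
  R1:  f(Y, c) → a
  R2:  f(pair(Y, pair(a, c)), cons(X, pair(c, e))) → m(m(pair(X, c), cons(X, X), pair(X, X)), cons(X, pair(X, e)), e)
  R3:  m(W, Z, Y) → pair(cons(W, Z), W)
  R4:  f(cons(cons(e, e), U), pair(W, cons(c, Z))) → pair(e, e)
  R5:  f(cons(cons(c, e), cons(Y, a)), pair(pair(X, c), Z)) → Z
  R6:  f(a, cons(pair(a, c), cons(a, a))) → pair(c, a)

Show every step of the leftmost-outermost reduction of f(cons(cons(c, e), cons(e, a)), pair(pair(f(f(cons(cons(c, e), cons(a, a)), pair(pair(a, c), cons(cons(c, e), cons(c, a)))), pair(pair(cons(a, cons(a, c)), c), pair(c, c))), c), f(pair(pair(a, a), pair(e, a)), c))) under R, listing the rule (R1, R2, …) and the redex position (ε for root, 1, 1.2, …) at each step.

a

1. f(cons(cons(c, e), cons(e, a)), pair(pair(f(f(cons(cons(c, e), cons(a, a)), pair(pair(a, c), cons(cons(c, e), cons(c, a)))), pair(pair(cons(a, cons(a, c)), c), pair(c, c))), c), f(pair(pair(a, a), pair(e, a)), c)))  →  f(pair(pair(a, a), pair(e, a)), c)   [R5 at ε]
2. f(pair(pair(a, a), pair(e, a)), c)  →  a   [R1 at ε]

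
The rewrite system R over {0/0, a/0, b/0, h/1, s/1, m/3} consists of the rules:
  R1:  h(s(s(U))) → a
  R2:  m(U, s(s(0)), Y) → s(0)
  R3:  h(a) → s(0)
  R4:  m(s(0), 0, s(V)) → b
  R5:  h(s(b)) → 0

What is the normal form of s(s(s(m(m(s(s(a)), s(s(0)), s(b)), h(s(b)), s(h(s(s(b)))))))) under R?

s(s(s(b)))

1. s(s(s(m(m(s(s(a)), s(s(0)), s(b)), h(s(b)), s(h(s(s(b))))))))  →  s(s(s(m(s(0), h(s(b)), s(h(s(s(b))))))))   [R2 at 1.1.1.1]
2. s(s(s(m(s(0), h(s(b)), s(h(s(s(b))))))))  →  s(s(s(m(s(0), 0, s(h(s(s(b))))))))   [R5 at 1.1.1.2]
3. s(s(s(m(s(0), 0, s(h(s(s(b))))))))  →  s(s(s(b)))   [R4 at 1.1.1]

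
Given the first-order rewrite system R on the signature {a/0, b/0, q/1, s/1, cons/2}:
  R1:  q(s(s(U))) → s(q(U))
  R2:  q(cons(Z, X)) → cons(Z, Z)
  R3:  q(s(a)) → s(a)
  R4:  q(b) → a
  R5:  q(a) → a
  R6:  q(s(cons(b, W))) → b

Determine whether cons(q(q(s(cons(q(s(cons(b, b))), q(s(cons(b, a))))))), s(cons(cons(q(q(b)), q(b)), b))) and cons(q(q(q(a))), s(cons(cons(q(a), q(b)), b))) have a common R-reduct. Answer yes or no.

yes — NF(t₁) = cons(a, s(cons(cons(a, a), b))), NF(t₂) = cons(a, s(cons(cons(a, a), b)))

Reduce t₁ = cons(q(q(s(cons(q(s(cons(b, b))), q(s(cons(b, a))))))), s(cons(cons(q(q(b)), q(b)), b))):
1. cons(q(q(s(cons(q(s(cons(b, b))), q(s(cons(b, a))))))), s(cons(cons(q(q(b)), q(b)), b)))  →  cons(q(q(s(cons(b, q(s(cons(b, a))))))), s(cons(cons(q(q(b)), q(b)), b)))   [R6 at 1.1.1.1.1]
2. cons(q(q(s(cons(b, q(s(cons(b, a))))))), s(cons(cons(q(q(b)), q(b)), b)))  →  cons(q(b), s(cons(cons(q(q(b)), q(b)), b)))   [R6 at 1.1]
3. cons(q(b), s(cons(cons(q(q(b)), q(b)), b)))  →  cons(a, s(cons(cons(q(q(b)), q(b)), b)))   [R4 at 1]
4. cons(a, s(cons(cons(q(q(b)), q(b)), b)))  →  cons(a, s(cons(cons(q(a), q(b)), b)))   [R4 at 2.1.1.1.1]
5. cons(a, s(cons(cons(q(a), q(b)), b)))  →  cons(a, s(cons(cons(a, q(b)), b)))   [R5 at 2.1.1.1]
6. cons(a, s(cons(cons(a, q(b)), b)))  →  cons(a, s(cons(cons(a, a), b)))   [R4 at 2.1.1.2]

Reduce t₂ = cons(q(q(q(a))), s(cons(cons(q(a), q(b)), b))):
1. cons(q(q(q(a))), s(cons(cons(q(a), q(b)), b)))  →  cons(q(q(a)), s(cons(cons(q(a), q(b)), b)))   [R5 at 1.1.1]
2. cons(q(q(a)), s(cons(cons(q(a), q(b)), b)))  →  cons(q(a), s(cons(cons(q(a), q(b)), b)))   [R5 at 1.1]
3. cons(q(a), s(cons(cons(q(a), q(b)), b)))  →  cons(a, s(cons(cons(q(a), q(b)), b)))   [R5 at 1]
4. cons(a, s(cons(cons(q(a), q(b)), b)))  →  cons(a, s(cons(cons(a, q(b)), b)))   [R5 at 2.1.1.1]
5. cons(a, s(cons(cons(a, q(b)), b)))  →  cons(a, s(cons(cons(a, a), b)))   [R4 at 2.1.1.2]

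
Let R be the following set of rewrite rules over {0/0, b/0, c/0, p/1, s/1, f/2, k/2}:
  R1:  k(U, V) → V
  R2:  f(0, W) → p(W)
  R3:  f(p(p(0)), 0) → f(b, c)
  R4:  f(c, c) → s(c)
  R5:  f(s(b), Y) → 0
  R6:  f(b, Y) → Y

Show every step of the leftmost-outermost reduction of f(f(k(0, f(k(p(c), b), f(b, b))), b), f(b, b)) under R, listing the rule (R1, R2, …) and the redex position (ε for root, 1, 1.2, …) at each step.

b

1. f(f(k(0, f(k(p(c), b), f(b, b))), b), f(b, b))  →  f(f(f(k(p(c), b), f(b, b)), b), f(b, b))   [R1 at 1.1]
2. f(f(f(k(p(c), b), f(b, b)), b), f(b, b))  →  f(f(f(b, f(b, b)), b), f(b, b))   [R1 at 1.1.1]
3. f(f(f(b, f(b, b)), b), f(b, b))  →  f(f(f(b, b), b), f(b, b))   [R6 at 1.1]
4. f(f(f(b, b), b), f(b, b))  →  f(f(b, b), f(b, b))   [R6 at 1.1]
5. f(f(b, b), f(b, b))  →  f(b, f(b, b))   [R6 at 1]
6. f(b, f(b, b))  →  f(b, b)   [R6 at ε]
7. f(b, b)  →  b   [R6 at ε]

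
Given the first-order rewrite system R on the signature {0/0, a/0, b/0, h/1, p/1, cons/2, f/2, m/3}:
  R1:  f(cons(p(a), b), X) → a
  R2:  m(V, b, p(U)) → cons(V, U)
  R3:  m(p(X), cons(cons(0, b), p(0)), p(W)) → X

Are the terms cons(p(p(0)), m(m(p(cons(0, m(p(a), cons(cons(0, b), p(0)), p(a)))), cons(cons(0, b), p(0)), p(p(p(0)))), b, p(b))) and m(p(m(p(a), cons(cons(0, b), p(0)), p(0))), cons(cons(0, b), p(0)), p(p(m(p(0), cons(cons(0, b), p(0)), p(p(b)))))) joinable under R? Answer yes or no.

Reduce t₁ = cons(p(p(0)), m(m(p(cons(0, m(p(a), cons(cons(0, b), p(0)), p(a)))), cons(cons(0, b), p(0)), p(p(p(0)))), b, p(b))):
1. cons(p(p(0)), m(m(p(cons(0, m(p(a), cons(cons(0, b), p(0)), p(a)))), cons(cons(0, b), p(0)), p(p(p(0)))), b, p(b)))  →  cons(p(p(0)), cons(m(p(cons(0, m(p(a), cons(cons(0, b), p(0)), p(a)))), cons(cons(0, b), p(0)), p(p(p(0)))), b))   [R2 at 2]
2. cons(p(p(0)), cons(m(p(cons(0, m(p(a), cons(cons(0, b), p(0)), p(a)))), cons(cons(0, b), p(0)), p(p(p(0)))), b))  →  cons(p(p(0)), cons(cons(0, m(p(a), cons(cons(0, b), p(0)), p(a))), b))   [R3 at 2.1]
3. cons(p(p(0)), cons(cons(0, m(p(a), cons(cons(0, b), p(0)), p(a))), b))  →  cons(p(p(0)), cons(cons(0, a), b))   [R3 at 2.1.2]

Reduce t₂ = m(p(m(p(a), cons(cons(0, b), p(0)), p(0))), cons(cons(0, b), p(0)), p(p(m(p(0), cons(cons(0, b), p(0)), p(p(b)))))):
1. m(p(m(p(a), cons(cons(0, b), p(0)), p(0))), cons(cons(0, b), p(0)), p(p(m(p(0), cons(cons(0, b), p(0)), p(p(b))))))  →  m(p(a), cons(cons(0, b), p(0)), p(0))   [R3 at ε]
2. m(p(a), cons(cons(0, b), p(0)), p(0))  →  a   [R3 at ε]

no — NF(t₁) = cons(p(p(0)), cons(cons(0, a), b)), NF(t₂) = a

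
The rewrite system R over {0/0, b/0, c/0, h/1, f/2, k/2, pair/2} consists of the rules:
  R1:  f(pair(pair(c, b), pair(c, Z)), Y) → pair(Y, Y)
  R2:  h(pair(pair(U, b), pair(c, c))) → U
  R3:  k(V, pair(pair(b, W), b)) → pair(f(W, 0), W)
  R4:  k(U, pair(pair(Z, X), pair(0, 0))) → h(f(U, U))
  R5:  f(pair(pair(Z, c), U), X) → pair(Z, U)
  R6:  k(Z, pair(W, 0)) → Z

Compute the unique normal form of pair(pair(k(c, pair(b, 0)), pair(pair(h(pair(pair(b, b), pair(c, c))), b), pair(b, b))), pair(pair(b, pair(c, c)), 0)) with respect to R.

1. pair(pair(k(c, pair(b, 0)), pair(pair(h(pair(pair(b, b), pair(c, c))), b), pair(b, b))), pair(pair(b, pair(c, c)), 0))  →  pair(pair(c, pair(pair(h(pair(pair(b, b), pair(c, c))), b), pair(b, b))), pair(pair(b, pair(c, c)), 0))   [R6 at 1.1]
2. pair(pair(c, pair(pair(h(pair(pair(b, b), pair(c, c))), b), pair(b, b))), pair(pair(b, pair(c, c)), 0))  →  pair(pair(c, pair(pair(b, b), pair(b, b))), pair(pair(b, pair(c, c)), 0))   [R2 at 1.2.1.1]

pair(pair(c, pair(pair(b, b), pair(b, b))), pair(pair(b, pair(c, c)), 0))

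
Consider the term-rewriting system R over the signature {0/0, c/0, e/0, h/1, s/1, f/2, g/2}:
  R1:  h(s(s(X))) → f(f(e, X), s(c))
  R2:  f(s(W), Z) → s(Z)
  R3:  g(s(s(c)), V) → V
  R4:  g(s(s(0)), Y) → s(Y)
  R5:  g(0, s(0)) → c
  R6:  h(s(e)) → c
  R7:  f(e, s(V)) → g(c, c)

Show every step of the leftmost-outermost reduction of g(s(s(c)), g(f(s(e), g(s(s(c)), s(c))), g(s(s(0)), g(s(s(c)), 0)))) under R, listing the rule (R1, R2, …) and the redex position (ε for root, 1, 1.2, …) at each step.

s(0)

1. g(s(s(c)), g(f(s(e), g(s(s(c)), s(c))), g(s(s(0)), g(s(s(c)), 0))))  →  g(f(s(e), g(s(s(c)), s(c))), g(s(s(0)), g(s(s(c)), 0)))   [R3 at ε]
2. g(f(s(e), g(s(s(c)), s(c))), g(s(s(0)), g(s(s(c)), 0)))  →  g(s(g(s(s(c)), s(c))), g(s(s(0)), g(s(s(c)), 0)))   [R2 at 1]
3. g(s(g(s(s(c)), s(c))), g(s(s(0)), g(s(s(c)), 0)))  →  g(s(s(c)), g(s(s(0)), g(s(s(c)), 0)))   [R3 at 1.1]
4. g(s(s(c)), g(s(s(0)), g(s(s(c)), 0)))  →  g(s(s(0)), g(s(s(c)), 0))   [R3 at ε]
5. g(s(s(0)), g(s(s(c)), 0))  →  s(g(s(s(c)), 0))   [R4 at ε]
6. s(g(s(s(c)), 0))  →  s(0)   [R3 at 1]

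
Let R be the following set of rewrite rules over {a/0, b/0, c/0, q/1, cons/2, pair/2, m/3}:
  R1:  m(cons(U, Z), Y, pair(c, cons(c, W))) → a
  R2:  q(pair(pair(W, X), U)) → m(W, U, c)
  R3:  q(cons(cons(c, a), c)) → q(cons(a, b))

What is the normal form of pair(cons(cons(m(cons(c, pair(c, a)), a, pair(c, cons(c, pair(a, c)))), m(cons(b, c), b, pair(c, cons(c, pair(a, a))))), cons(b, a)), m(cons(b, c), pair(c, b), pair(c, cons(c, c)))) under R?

pair(cons(cons(a, a), cons(b, a)), a)

1. pair(cons(cons(m(cons(c, pair(c, a)), a, pair(c, cons(c, pair(a, c)))), m(cons(b, c), b, pair(c, cons(c, pair(a, a))))), cons(b, a)), m(cons(b, c), pair(c, b), pair(c, cons(c, c))))  →  pair(cons(cons(a, m(cons(b, c), b, pair(c, cons(c, pair(a, a))))), cons(b, a)), m(cons(b, c), pair(c, b), pair(c, cons(c, c))))   [R1 at 1.1.1]
2. pair(cons(cons(a, m(cons(b, c), b, pair(c, cons(c, pair(a, a))))), cons(b, a)), m(cons(b, c), pair(c, b), pair(c, cons(c, c))))  →  pair(cons(cons(a, a), cons(b, a)), m(cons(b, c), pair(c, b), pair(c, cons(c, c))))   [R1 at 1.1.2]
3. pair(cons(cons(a, a), cons(b, a)), m(cons(b, c), pair(c, b), pair(c, cons(c, c))))  →  pair(cons(cons(a, a), cons(b, a)), a)   [R1 at 2]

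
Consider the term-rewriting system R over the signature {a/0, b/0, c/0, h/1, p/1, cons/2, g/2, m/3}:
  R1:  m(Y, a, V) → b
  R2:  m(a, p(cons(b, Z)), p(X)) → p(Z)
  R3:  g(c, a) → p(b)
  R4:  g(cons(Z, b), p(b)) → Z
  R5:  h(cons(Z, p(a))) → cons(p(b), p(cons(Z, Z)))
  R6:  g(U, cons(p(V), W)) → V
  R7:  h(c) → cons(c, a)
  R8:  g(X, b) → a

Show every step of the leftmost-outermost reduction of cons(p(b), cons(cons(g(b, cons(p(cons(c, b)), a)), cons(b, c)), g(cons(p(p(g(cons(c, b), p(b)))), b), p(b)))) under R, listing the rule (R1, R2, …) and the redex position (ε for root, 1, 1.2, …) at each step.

cons(p(b), cons(cons(cons(c, b), cons(b, c)), p(p(c))))

1. cons(p(b), cons(cons(g(b, cons(p(cons(c, b)), a)), cons(b, c)), g(cons(p(p(g(cons(c, b), p(b)))), b), p(b))))  →  cons(p(b), cons(cons(cons(c, b), cons(b, c)), g(cons(p(p(g(cons(c, b), p(b)))), b), p(b))))   [R6 at 2.1.1]
2. cons(p(b), cons(cons(cons(c, b), cons(b, c)), g(cons(p(p(g(cons(c, b), p(b)))), b), p(b))))  →  cons(p(b), cons(cons(cons(c, b), cons(b, c)), p(p(g(cons(c, b), p(b))))))   [R4 at 2.2]
3. cons(p(b), cons(cons(cons(c, b), cons(b, c)), p(p(g(cons(c, b), p(b))))))  →  cons(p(b), cons(cons(cons(c, b), cons(b, c)), p(p(c))))   [R4 at 2.2.1.1]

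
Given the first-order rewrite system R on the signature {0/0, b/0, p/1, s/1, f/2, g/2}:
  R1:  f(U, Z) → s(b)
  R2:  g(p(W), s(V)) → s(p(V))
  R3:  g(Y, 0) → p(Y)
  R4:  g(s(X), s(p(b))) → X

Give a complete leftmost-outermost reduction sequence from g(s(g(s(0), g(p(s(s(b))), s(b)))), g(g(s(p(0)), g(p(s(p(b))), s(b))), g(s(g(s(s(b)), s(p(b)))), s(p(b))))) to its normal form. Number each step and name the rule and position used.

0

1. g(s(g(s(0), g(p(s(s(b))), s(b)))), g(g(s(p(0)), g(p(s(p(b))), s(b))), g(s(g(s(s(b)), s(p(b)))), s(p(b)))))  →  g(s(g(s(0), s(p(b)))), g(g(s(p(0)), g(p(s(p(b))), s(b))), g(s(g(s(s(b)), s(p(b)))), s(p(b)))))   [R2 at 1.1.2]
2. g(s(g(s(0), s(p(b)))), g(g(s(p(0)), g(p(s(p(b))), s(b))), g(s(g(s(s(b)), s(p(b)))), s(p(b)))))  →  g(s(0), g(g(s(p(0)), g(p(s(p(b))), s(b))), g(s(g(s(s(b)), s(p(b)))), s(p(b)))))   [R4 at 1.1]
3. g(s(0), g(g(s(p(0)), g(p(s(p(b))), s(b))), g(s(g(s(s(b)), s(p(b)))), s(p(b)))))  →  g(s(0), g(g(s(p(0)), s(p(b))), g(s(g(s(s(b)), s(p(b)))), s(p(b)))))   [R2 at 2.1.2]
4. g(s(0), g(g(s(p(0)), s(p(b))), g(s(g(s(s(b)), s(p(b)))), s(p(b)))))  →  g(s(0), g(p(0), g(s(g(s(s(b)), s(p(b)))), s(p(b)))))   [R4 at 2.1]
5. g(s(0), g(p(0), g(s(g(s(s(b)), s(p(b)))), s(p(b)))))  →  g(s(0), g(p(0), g(s(s(b)), s(p(b)))))   [R4 at 2.2]
6. g(s(0), g(p(0), g(s(s(b)), s(p(b)))))  →  g(s(0), g(p(0), s(b)))   [R4 at 2.2]
7. g(s(0), g(p(0), s(b)))  →  g(s(0), s(p(b)))   [R2 at 2]
8. g(s(0), s(p(b)))  →  0   [R4 at ε]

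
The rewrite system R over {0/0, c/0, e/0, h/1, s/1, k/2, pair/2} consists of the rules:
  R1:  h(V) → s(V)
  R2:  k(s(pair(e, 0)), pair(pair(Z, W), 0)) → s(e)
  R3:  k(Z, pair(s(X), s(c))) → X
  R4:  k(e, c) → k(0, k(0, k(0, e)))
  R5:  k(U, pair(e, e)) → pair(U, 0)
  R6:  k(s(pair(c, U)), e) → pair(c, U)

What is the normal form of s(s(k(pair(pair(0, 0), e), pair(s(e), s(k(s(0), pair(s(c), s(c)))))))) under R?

1. s(s(k(pair(pair(0, 0), e), pair(s(e), s(k(s(0), pair(s(c), s(c))))))))  →  s(s(k(pair(pair(0, 0), e), pair(s(e), s(c)))))   [R3 at 1.1.2.2.1]
2. s(s(k(pair(pair(0, 0), e), pair(s(e), s(c)))))  →  s(s(e))   [R3 at 1.1]

s(s(e))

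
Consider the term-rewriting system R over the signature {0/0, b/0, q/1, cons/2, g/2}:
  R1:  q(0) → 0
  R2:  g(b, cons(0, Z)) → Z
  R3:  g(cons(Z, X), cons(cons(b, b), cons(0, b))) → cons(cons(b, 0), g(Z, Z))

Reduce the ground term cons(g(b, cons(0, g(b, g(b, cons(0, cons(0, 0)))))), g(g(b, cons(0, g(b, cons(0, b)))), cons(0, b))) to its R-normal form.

1. cons(g(b, cons(0, g(b, g(b, cons(0, cons(0, 0)))))), g(g(b, cons(0, g(b, cons(0, b)))), cons(0, b)))  →  cons(g(b, g(b, cons(0, cons(0, 0)))), g(g(b, cons(0, g(b, cons(0, b)))), cons(0, b)))   [R2 at 1]
2. cons(g(b, g(b, cons(0, cons(0, 0)))), g(g(b, cons(0, g(b, cons(0, b)))), cons(0, b)))  →  cons(g(b, cons(0, 0)), g(g(b, cons(0, g(b, cons(0, b)))), cons(0, b)))   [R2 at 1.2]
3. cons(g(b, cons(0, 0)), g(g(b, cons(0, g(b, cons(0, b)))), cons(0, b)))  →  cons(0, g(g(b, cons(0, g(b, cons(0, b)))), cons(0, b)))   [R2 at 1]
4. cons(0, g(g(b, cons(0, g(b, cons(0, b)))), cons(0, b)))  →  cons(0, g(g(b, cons(0, b)), cons(0, b)))   [R2 at 2.1]
5. cons(0, g(g(b, cons(0, b)), cons(0, b)))  →  cons(0, g(b, cons(0, b)))   [R2 at 2.1]
6. cons(0, g(b, cons(0, b)))  →  cons(0, b)   [R2 at 2]

cons(0, b)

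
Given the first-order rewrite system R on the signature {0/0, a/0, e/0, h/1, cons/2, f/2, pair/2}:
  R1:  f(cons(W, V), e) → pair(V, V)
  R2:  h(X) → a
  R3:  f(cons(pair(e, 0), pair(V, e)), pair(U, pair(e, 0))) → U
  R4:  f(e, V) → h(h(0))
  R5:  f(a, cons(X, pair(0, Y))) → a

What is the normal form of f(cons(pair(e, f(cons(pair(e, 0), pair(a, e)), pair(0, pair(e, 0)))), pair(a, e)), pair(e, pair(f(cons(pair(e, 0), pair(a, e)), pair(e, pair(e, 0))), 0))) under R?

e

1. f(cons(pair(e, f(cons(pair(e, 0), pair(a, e)), pair(0, pair(e, 0)))), pair(a, e)), pair(e, pair(f(cons(pair(e, 0), pair(a, e)), pair(e, pair(e, 0))), 0)))  →  f(cons(pair(e, 0), pair(a, e)), pair(e, pair(f(cons(pair(e, 0), pair(a, e)), pair(e, pair(e, 0))), 0)))   [R3 at 1.1.2]
2. f(cons(pair(e, 0), pair(a, e)), pair(e, pair(f(cons(pair(e, 0), pair(a, e)), pair(e, pair(e, 0))), 0)))  →  f(cons(pair(e, 0), pair(a, e)), pair(e, pair(e, 0)))   [R3 at 2.2.1]
3. f(cons(pair(e, 0), pair(a, e)), pair(e, pair(e, 0)))  →  e   [R3 at ε]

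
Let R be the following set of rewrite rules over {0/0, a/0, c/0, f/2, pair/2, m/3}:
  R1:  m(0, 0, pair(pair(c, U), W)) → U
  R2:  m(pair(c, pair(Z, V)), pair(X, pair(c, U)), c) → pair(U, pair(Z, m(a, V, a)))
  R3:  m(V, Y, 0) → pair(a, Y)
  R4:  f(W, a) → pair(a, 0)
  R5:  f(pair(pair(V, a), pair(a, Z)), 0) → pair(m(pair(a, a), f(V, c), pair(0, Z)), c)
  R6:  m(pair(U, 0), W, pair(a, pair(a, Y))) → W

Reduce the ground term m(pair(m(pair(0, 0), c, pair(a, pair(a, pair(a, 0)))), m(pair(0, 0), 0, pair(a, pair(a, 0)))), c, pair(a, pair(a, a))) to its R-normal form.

c

1. m(pair(m(pair(0, 0), c, pair(a, pair(a, pair(a, 0)))), m(pair(0, 0), 0, pair(a, pair(a, 0)))), c, pair(a, pair(a, a)))  →  m(pair(c, m(pair(0, 0), 0, pair(a, pair(a, 0)))), c, pair(a, pair(a, a)))   [R6 at 1.1]
2. m(pair(c, m(pair(0, 0), 0, pair(a, pair(a, 0)))), c, pair(a, pair(a, a)))  →  m(pair(c, 0), c, pair(a, pair(a, a)))   [R6 at 1.2]
3. m(pair(c, 0), c, pair(a, pair(a, a)))  →  c   [R6 at ε]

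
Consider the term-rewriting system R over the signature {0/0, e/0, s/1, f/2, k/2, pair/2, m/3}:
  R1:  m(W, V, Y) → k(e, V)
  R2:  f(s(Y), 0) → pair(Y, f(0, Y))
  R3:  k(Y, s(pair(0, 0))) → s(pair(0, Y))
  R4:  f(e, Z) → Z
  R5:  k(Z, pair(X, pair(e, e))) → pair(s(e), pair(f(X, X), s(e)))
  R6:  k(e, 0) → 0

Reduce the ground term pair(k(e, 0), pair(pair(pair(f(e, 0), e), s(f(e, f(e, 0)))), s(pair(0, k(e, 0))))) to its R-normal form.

1. pair(k(e, 0), pair(pair(pair(f(e, 0), e), s(f(e, f(e, 0)))), s(pair(0, k(e, 0)))))  →  pair(0, pair(pair(pair(f(e, 0), e), s(f(e, f(e, 0)))), s(pair(0, k(e, 0)))))   [R6 at 1]
2. pair(0, pair(pair(pair(f(e, 0), e), s(f(e, f(e, 0)))), s(pair(0, k(e, 0)))))  →  pair(0, pair(pair(pair(0, e), s(f(e, f(e, 0)))), s(pair(0, k(e, 0)))))   [R4 at 2.1.1.1]
3. pair(0, pair(pair(pair(0, e), s(f(e, f(e, 0)))), s(pair(0, k(e, 0)))))  →  pair(0, pair(pair(pair(0, e), s(f(e, 0))), s(pair(0, k(e, 0)))))   [R4 at 2.1.2.1]
4. pair(0, pair(pair(pair(0, e), s(f(e, 0))), s(pair(0, k(e, 0)))))  →  pair(0, pair(pair(pair(0, e), s(0)), s(pair(0, k(e, 0)))))   [R4 at 2.1.2.1]
5. pair(0, pair(pair(pair(0, e), s(0)), s(pair(0, k(e, 0)))))  →  pair(0, pair(pair(pair(0, e), s(0)), s(pair(0, 0))))   [R6 at 2.2.1.2]

pair(0, pair(pair(pair(0, e), s(0)), s(pair(0, 0))))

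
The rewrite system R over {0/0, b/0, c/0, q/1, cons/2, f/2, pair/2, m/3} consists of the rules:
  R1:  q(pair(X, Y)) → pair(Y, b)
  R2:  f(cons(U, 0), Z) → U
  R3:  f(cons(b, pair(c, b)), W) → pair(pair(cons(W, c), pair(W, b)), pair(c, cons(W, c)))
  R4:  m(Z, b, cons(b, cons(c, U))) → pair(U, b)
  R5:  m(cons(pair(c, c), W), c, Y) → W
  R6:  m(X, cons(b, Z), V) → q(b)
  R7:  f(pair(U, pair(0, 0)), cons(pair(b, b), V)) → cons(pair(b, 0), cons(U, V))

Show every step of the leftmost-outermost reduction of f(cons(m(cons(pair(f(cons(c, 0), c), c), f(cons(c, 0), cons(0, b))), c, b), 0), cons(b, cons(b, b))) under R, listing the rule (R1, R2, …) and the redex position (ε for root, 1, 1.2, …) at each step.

c

1. f(cons(m(cons(pair(f(cons(c, 0), c), c), f(cons(c, 0), cons(0, b))), c, b), 0), cons(b, cons(b, b)))  →  m(cons(pair(f(cons(c, 0), c), c), f(cons(c, 0), cons(0, b))), c, b)   [R2 at ε]
2. m(cons(pair(f(cons(c, 0), c), c), f(cons(c, 0), cons(0, b))), c, b)  →  m(cons(pair(c, c), f(cons(c, 0), cons(0, b))), c, b)   [R2 at 1.1.1]
3. m(cons(pair(c, c), f(cons(c, 0), cons(0, b))), c, b)  →  f(cons(c, 0), cons(0, b))   [R5 at ε]
4. f(cons(c, 0), cons(0, b))  →  c   [R2 at ε]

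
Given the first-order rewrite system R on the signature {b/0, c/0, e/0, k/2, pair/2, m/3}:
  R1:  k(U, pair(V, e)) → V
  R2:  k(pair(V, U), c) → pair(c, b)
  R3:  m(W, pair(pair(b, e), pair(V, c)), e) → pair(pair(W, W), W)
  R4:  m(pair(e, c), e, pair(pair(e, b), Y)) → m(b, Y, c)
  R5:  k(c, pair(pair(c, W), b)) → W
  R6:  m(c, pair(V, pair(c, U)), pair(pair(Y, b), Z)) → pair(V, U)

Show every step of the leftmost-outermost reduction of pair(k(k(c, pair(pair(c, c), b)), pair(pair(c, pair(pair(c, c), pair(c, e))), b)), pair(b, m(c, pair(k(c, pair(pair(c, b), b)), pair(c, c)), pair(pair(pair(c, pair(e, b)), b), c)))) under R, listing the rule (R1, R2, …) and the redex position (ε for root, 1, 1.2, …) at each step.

pair(pair(pair(c, c), pair(c, e)), pair(b, pair(b, c)))

1. pair(k(k(c, pair(pair(c, c), b)), pair(pair(c, pair(pair(c, c), pair(c, e))), b)), pair(b, m(c, pair(k(c, pair(pair(c, b), b)), pair(c, c)), pair(pair(pair(c, pair(e, b)), b), c))))  →  pair(k(c, pair(pair(c, pair(pair(c, c), pair(c, e))), b)), pair(b, m(c, pair(k(c, pair(pair(c, b), b)), pair(c, c)), pair(pair(pair(c, pair(e, b)), b), c))))   [R5 at 1.1]
2. pair(k(c, pair(pair(c, pair(pair(c, c), pair(c, e))), b)), pair(b, m(c, pair(k(c, pair(pair(c, b), b)), pair(c, c)), pair(pair(pair(c, pair(e, b)), b), c))))  →  pair(pair(pair(c, c), pair(c, e)), pair(b, m(c, pair(k(c, pair(pair(c, b), b)), pair(c, c)), pair(pair(pair(c, pair(e, b)), b), c))))   [R5 at 1]
3. pair(pair(pair(c, c), pair(c, e)), pair(b, m(c, pair(k(c, pair(pair(c, b), b)), pair(c, c)), pair(pair(pair(c, pair(e, b)), b), c))))  →  pair(pair(pair(c, c), pair(c, e)), pair(b, pair(k(c, pair(pair(c, b), b)), c)))   [R6 at 2.2]
4. pair(pair(pair(c, c), pair(c, e)), pair(b, pair(k(c, pair(pair(c, b), b)), c)))  →  pair(pair(pair(c, c), pair(c, e)), pair(b, pair(b, c)))   [R5 at 2.2.1]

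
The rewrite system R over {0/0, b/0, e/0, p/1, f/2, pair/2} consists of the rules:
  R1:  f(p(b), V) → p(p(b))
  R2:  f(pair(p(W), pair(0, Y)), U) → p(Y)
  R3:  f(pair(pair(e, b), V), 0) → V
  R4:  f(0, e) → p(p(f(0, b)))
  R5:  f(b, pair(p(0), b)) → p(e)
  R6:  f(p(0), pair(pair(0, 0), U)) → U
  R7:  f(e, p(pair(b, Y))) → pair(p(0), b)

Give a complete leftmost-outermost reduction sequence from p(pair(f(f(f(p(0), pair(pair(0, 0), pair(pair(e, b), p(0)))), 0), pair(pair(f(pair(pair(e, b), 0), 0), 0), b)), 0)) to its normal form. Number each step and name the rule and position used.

p(pair(b, 0))

1. p(pair(f(f(f(p(0), pair(pair(0, 0), pair(pair(e, b), p(0)))), 0), pair(pair(f(pair(pair(e, b), 0), 0), 0), b)), 0))  →  p(pair(f(f(pair(pair(e, b), p(0)), 0), pair(pair(f(pair(pair(e, b), 0), 0), 0), b)), 0))   [R6 at 1.1.1.1]
2. p(pair(f(f(pair(pair(e, b), p(0)), 0), pair(pair(f(pair(pair(e, b), 0), 0), 0), b)), 0))  →  p(pair(f(p(0), pair(pair(f(pair(pair(e, b), 0), 0), 0), b)), 0))   [R3 at 1.1.1]
3. p(pair(f(p(0), pair(pair(f(pair(pair(e, b), 0), 0), 0), b)), 0))  →  p(pair(f(p(0), pair(pair(0, 0), b)), 0))   [R3 at 1.1.2.1.1]
4. p(pair(f(p(0), pair(pair(0, 0), b)), 0))  →  p(pair(b, 0))   [R6 at 1.1]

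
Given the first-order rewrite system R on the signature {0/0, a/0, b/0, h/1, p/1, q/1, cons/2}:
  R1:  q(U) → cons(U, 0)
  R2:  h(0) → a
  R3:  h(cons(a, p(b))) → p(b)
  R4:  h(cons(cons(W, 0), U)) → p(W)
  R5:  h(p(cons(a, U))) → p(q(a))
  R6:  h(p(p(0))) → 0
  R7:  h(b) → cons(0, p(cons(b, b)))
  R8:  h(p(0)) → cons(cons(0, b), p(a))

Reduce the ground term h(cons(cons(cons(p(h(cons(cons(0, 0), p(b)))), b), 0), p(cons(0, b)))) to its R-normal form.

p(cons(p(p(0)), b))

1. h(cons(cons(cons(p(h(cons(cons(0, 0), p(b)))), b), 0), p(cons(0, b))))  →  p(cons(p(h(cons(cons(0, 0), p(b)))), b))   [R4 at ε]
2. p(cons(p(h(cons(cons(0, 0), p(b)))), b))  →  p(cons(p(p(0)), b))   [R4 at 1.1.1]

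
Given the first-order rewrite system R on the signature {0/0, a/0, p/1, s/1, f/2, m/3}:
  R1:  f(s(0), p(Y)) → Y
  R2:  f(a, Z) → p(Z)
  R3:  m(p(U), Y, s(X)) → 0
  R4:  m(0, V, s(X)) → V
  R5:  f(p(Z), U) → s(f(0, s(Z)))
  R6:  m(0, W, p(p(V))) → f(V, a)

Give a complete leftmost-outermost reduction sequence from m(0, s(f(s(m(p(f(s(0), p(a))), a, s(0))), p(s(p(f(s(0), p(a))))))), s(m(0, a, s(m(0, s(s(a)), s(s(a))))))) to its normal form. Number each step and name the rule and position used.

s(s(p(a)))

1. m(0, s(f(s(m(p(f(s(0), p(a))), a, s(0))), p(s(p(f(s(0), p(a))))))), s(m(0, a, s(m(0, s(s(a)), s(s(a)))))))  →  s(f(s(m(p(f(s(0), p(a))), a, s(0))), p(s(p(f(s(0), p(a)))))))   [R4 at ε]
2. s(f(s(m(p(f(s(0), p(a))), a, s(0))), p(s(p(f(s(0), p(a)))))))  →  s(f(s(0), p(s(p(f(s(0), p(a)))))))   [R3 at 1.1.1]
3. s(f(s(0), p(s(p(f(s(0), p(a)))))))  →  s(s(p(f(s(0), p(a)))))   [R1 at 1]
4. s(s(p(f(s(0), p(a)))))  →  s(s(p(a)))   [R1 at 1.1.1]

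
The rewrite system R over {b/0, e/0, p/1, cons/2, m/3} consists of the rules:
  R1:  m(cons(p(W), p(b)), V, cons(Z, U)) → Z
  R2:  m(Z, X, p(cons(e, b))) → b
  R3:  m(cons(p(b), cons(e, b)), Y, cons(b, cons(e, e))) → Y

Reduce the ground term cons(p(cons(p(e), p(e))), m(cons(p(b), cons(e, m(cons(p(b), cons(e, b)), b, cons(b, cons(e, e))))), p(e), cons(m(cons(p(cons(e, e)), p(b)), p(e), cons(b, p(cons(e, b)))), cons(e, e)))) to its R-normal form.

1. cons(p(cons(p(e), p(e))), m(cons(p(b), cons(e, m(cons(p(b), cons(e, b)), b, cons(b, cons(e, e))))), p(e), cons(m(cons(p(cons(e, e)), p(b)), p(e), cons(b, p(cons(e, b)))), cons(e, e))))  →  cons(p(cons(p(e), p(e))), m(cons(p(b), cons(e, b)), p(e), cons(m(cons(p(cons(e, e)), p(b)), p(e), cons(b, p(cons(e, b)))), cons(e, e))))   [R3 at 2.1.2.2]
2. cons(p(cons(p(e), p(e))), m(cons(p(b), cons(e, b)), p(e), cons(m(cons(p(cons(e, e)), p(b)), p(e), cons(b, p(cons(e, b)))), cons(e, e))))  →  cons(p(cons(p(e), p(e))), m(cons(p(b), cons(e, b)), p(e), cons(b, cons(e, e))))   [R1 at 2.3.1]
3. cons(p(cons(p(e), p(e))), m(cons(p(b), cons(e, b)), p(e), cons(b, cons(e, e))))  →  cons(p(cons(p(e), p(e))), p(e))   [R3 at 2]

cons(p(cons(p(e), p(e))), p(e))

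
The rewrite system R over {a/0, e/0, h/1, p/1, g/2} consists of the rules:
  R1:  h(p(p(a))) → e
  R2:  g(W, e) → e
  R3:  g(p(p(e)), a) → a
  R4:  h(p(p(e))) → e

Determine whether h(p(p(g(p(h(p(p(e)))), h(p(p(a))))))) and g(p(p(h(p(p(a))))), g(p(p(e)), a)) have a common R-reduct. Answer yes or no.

Reduce t₁ = h(p(p(g(p(h(p(p(e)))), h(p(p(a))))))):
1. h(p(p(g(p(h(p(p(e)))), h(p(p(a)))))))  →  h(p(p(g(p(e), h(p(p(a)))))))   [R4 at 1.1.1.1.1]
2. h(p(p(g(p(e), h(p(p(a)))))))  →  h(p(p(g(p(e), e))))   [R1 at 1.1.1.2]
3. h(p(p(g(p(e), e))))  →  h(p(p(e)))   [R2 at 1.1.1]
4. h(p(p(e)))  →  e   [R4 at ε]

Reduce t₂ = g(p(p(h(p(p(a))))), g(p(p(e)), a)):
1. g(p(p(h(p(p(a))))), g(p(p(e)), a))  →  g(p(p(e)), g(p(p(e)), a))   [R1 at 1.1.1]
2. g(p(p(e)), g(p(p(e)), a))  →  g(p(p(e)), a)   [R3 at 2]
3. g(p(p(e)), a)  →  a   [R3 at ε]

no — NF(t₁) = e, NF(t₂) = a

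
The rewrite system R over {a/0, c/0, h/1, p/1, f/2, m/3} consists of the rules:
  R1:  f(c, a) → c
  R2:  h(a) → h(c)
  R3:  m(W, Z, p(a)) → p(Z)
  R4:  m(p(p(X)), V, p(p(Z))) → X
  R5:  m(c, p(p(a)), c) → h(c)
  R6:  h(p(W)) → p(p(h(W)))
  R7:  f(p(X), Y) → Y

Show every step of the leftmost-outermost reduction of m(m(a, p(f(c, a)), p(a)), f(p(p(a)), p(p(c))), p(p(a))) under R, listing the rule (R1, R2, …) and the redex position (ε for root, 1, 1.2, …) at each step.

1. m(m(a, p(f(c, a)), p(a)), f(p(p(a)), p(p(c))), p(p(a)))  →  m(p(p(f(c, a))), f(p(p(a)), p(p(c))), p(p(a)))   [R3 at 1]
2. m(p(p(f(c, a))), f(p(p(a)), p(p(c))), p(p(a)))  →  f(c, a)   [R4 at ε]
3. f(c, a)  →  c   [R1 at ε]

c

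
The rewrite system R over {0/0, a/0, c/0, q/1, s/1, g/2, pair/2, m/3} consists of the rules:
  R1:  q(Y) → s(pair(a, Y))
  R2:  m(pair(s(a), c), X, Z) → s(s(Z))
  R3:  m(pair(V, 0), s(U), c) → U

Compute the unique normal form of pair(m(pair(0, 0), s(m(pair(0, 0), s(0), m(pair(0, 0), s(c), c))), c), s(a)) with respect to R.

1. pair(m(pair(0, 0), s(m(pair(0, 0), s(0), m(pair(0, 0), s(c), c))), c), s(a))  →  pair(m(pair(0, 0), s(0), m(pair(0, 0), s(c), c)), s(a))   [R3 at 1]
2. pair(m(pair(0, 0), s(0), m(pair(0, 0), s(c), c)), s(a))  →  pair(m(pair(0, 0), s(0), c), s(a))   [R3 at 1.3]
3. pair(m(pair(0, 0), s(0), c), s(a))  →  pair(0, s(a))   [R3 at 1]

pair(0, s(a))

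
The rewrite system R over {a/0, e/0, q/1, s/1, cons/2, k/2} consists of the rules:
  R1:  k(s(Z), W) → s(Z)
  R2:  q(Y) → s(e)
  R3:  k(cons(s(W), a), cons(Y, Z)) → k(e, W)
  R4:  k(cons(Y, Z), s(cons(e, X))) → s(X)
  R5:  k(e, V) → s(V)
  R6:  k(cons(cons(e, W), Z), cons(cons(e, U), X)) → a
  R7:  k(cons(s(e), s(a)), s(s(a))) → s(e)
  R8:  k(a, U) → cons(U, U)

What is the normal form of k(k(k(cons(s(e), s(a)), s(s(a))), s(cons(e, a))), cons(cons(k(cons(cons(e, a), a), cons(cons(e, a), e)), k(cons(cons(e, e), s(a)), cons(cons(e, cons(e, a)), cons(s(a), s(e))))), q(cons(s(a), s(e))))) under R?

s(e)

1. k(k(k(cons(s(e), s(a)), s(s(a))), s(cons(e, a))), cons(cons(k(cons(cons(e, a), a), cons(cons(e, a), e)), k(cons(cons(e, e), s(a)), cons(cons(e, cons(e, a)), cons(s(a), s(e))))), q(cons(s(a), s(e)))))  →  k(k(s(e), s(cons(e, a))), cons(cons(k(cons(cons(e, a), a), cons(cons(e, a), e)), k(cons(cons(e, e), s(a)), cons(cons(e, cons(e, a)), cons(s(a), s(e))))), q(cons(s(a), s(e)))))   [R7 at 1.1]
2. k(k(s(e), s(cons(e, a))), cons(cons(k(cons(cons(e, a), a), cons(cons(e, a), e)), k(cons(cons(e, e), s(a)), cons(cons(e, cons(e, a)), cons(s(a), s(e))))), q(cons(s(a), s(e)))))  →  k(s(e), cons(cons(k(cons(cons(e, a), a), cons(cons(e, a), e)), k(cons(cons(e, e), s(a)), cons(cons(e, cons(e, a)), cons(s(a), s(e))))), q(cons(s(a), s(e)))))   [R1 at 1]
3. k(s(e), cons(cons(k(cons(cons(e, a), a), cons(cons(e, a), e)), k(cons(cons(e, e), s(a)), cons(cons(e, cons(e, a)), cons(s(a), s(e))))), q(cons(s(a), s(e)))))  →  s(e)   [R1 at ε]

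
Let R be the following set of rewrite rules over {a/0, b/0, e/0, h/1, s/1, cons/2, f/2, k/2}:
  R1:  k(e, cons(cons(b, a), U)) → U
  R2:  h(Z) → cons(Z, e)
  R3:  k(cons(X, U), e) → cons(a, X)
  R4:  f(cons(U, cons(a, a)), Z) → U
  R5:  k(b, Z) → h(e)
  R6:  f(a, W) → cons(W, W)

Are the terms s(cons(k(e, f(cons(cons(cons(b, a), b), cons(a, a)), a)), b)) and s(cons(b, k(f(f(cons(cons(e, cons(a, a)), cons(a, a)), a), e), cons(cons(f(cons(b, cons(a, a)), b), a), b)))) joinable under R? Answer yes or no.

Reduce t₁ = s(cons(k(e, f(cons(cons(cons(b, a), b), cons(a, a)), a)), b)):
1. s(cons(k(e, f(cons(cons(cons(b, a), b), cons(a, a)), a)), b))  →  s(cons(k(e, cons(cons(b, a), b)), b))   [R4 at 1.1.2]
2. s(cons(k(e, cons(cons(b, a), b)), b))  →  s(cons(b, b))   [R1 at 1.1]

Reduce t₂ = s(cons(b, k(f(f(cons(cons(e, cons(a, a)), cons(a, a)), a), e), cons(cons(f(cons(b, cons(a, a)), b), a), b)))):
1. s(cons(b, k(f(f(cons(cons(e, cons(a, a)), cons(a, a)), a), e), cons(cons(f(cons(b, cons(a, a)), b), a), b))))  →  s(cons(b, k(f(cons(e, cons(a, a)), e), cons(cons(f(cons(b, cons(a, a)), b), a), b))))   [R4 at 1.2.1.1]
2. s(cons(b, k(f(cons(e, cons(a, a)), e), cons(cons(f(cons(b, cons(a, a)), b), a), b))))  →  s(cons(b, k(e, cons(cons(f(cons(b, cons(a, a)), b), a), b))))   [R4 at 1.2.1]
3. s(cons(b, k(e, cons(cons(f(cons(b, cons(a, a)), b), a), b))))  →  s(cons(b, k(e, cons(cons(b, a), b))))   [R4 at 1.2.2.1.1]
4. s(cons(b, k(e, cons(cons(b, a), b))))  →  s(cons(b, b))   [R1 at 1.2]

yes — NF(t₁) = s(cons(b, b)), NF(t₂) = s(cons(b, b))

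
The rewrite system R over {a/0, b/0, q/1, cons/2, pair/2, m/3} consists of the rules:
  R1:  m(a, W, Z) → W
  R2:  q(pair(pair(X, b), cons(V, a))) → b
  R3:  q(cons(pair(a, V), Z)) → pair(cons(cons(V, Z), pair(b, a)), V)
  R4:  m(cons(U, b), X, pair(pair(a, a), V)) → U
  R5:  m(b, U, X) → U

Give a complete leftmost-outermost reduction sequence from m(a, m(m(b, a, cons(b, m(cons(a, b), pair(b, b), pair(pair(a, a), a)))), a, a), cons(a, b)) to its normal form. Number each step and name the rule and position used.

a

1. m(a, m(m(b, a, cons(b, m(cons(a, b), pair(b, b), pair(pair(a, a), a)))), a, a), cons(a, b))  →  m(m(b, a, cons(b, m(cons(a, b), pair(b, b), pair(pair(a, a), a)))), a, a)   [R1 at ε]
2. m(m(b, a, cons(b, m(cons(a, b), pair(b, b), pair(pair(a, a), a)))), a, a)  →  m(a, a, a)   [R5 at 1]
3. m(a, a, a)  →  a   [R1 at ε]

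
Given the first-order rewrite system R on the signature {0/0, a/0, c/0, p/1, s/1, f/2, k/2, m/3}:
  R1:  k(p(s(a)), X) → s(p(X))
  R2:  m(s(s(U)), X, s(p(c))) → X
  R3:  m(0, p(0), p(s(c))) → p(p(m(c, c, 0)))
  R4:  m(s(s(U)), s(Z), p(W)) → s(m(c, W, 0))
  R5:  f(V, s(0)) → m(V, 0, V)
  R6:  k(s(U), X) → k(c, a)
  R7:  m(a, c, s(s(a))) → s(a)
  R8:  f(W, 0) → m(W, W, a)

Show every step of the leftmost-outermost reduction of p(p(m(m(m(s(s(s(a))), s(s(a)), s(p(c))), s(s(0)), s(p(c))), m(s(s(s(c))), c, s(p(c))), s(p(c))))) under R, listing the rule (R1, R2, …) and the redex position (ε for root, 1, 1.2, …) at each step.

1. p(p(m(m(m(s(s(s(a))), s(s(a)), s(p(c))), s(s(0)), s(p(c))), m(s(s(s(c))), c, s(p(c))), s(p(c)))))  →  p(p(m(m(s(s(a)), s(s(0)), s(p(c))), m(s(s(s(c))), c, s(p(c))), s(p(c)))))   [R2 at 1.1.1.1]
2. p(p(m(m(s(s(a)), s(s(0)), s(p(c))), m(s(s(s(c))), c, s(p(c))), s(p(c)))))  →  p(p(m(s(s(0)), m(s(s(s(c))), c, s(p(c))), s(p(c)))))   [R2 at 1.1.1]
3. p(p(m(s(s(0)), m(s(s(s(c))), c, s(p(c))), s(p(c)))))  →  p(p(m(s(s(s(c))), c, s(p(c)))))   [R2 at 1.1]
4. p(p(m(s(s(s(c))), c, s(p(c)))))  →  p(p(c))   [R2 at 1.1]

p(p(c))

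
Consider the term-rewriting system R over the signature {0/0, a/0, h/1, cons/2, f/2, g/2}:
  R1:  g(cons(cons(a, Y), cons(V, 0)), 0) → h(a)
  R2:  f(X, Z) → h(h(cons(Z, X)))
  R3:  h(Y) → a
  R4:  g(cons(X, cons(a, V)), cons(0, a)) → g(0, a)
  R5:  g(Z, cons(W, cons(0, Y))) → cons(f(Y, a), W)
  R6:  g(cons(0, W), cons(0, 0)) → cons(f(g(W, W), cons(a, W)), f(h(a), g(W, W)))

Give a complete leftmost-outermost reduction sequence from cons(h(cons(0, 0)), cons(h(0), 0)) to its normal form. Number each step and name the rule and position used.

cons(a, cons(a, 0))

1. cons(h(cons(0, 0)), cons(h(0), 0))  →  cons(a, cons(h(0), 0))   [R3 at 1]
2. cons(a, cons(h(0), 0))  →  cons(a, cons(a, 0))   [R3 at 2.1]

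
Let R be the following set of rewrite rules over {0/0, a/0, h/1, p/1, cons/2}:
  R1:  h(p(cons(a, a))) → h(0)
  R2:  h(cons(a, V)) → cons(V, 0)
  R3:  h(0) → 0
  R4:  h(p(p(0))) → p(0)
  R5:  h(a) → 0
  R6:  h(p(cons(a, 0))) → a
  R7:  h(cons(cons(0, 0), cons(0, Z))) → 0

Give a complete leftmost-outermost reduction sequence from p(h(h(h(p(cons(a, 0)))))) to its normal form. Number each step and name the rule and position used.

1. p(h(h(h(p(cons(a, 0))))))  →  p(h(h(a)))   [R6 at 1.1.1]
2. p(h(h(a)))  →  p(h(0))   [R5 at 1.1]
3. p(h(0))  →  p(0)   [R3 at 1]

p(0)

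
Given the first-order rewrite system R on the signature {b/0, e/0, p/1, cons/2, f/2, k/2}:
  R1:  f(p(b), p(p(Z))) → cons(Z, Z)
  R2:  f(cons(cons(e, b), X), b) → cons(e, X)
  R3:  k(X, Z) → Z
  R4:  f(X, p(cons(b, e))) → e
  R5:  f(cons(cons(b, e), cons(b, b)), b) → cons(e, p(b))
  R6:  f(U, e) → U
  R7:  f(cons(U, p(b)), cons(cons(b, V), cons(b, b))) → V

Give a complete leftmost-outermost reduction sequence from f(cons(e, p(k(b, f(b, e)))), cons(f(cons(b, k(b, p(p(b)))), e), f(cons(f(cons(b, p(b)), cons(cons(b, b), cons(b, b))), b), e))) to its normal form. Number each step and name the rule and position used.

p(p(b))

1. f(cons(e, p(k(b, f(b, e)))), cons(f(cons(b, k(b, p(p(b)))), e), f(cons(f(cons(b, p(b)), cons(cons(b, b), cons(b, b))), b), e)))  →  f(cons(e, p(f(b, e))), cons(f(cons(b, k(b, p(p(b)))), e), f(cons(f(cons(b, p(b)), cons(cons(b, b), cons(b, b))), b), e)))   [R3 at 1.2.1]
2. f(cons(e, p(f(b, e))), cons(f(cons(b, k(b, p(p(b)))), e), f(cons(f(cons(b, p(b)), cons(cons(b, b), cons(b, b))), b), e)))  →  f(cons(e, p(b)), cons(f(cons(b, k(b, p(p(b)))), e), f(cons(f(cons(b, p(b)), cons(cons(b, b), cons(b, b))), b), e)))   [R6 at 1.2.1]
3. f(cons(e, p(b)), cons(f(cons(b, k(b, p(p(b)))), e), f(cons(f(cons(b, p(b)), cons(cons(b, b), cons(b, b))), b), e)))  →  f(cons(e, p(b)), cons(cons(b, k(b, p(p(b)))), f(cons(f(cons(b, p(b)), cons(cons(b, b), cons(b, b))), b), e)))   [R6 at 2.1]
4. f(cons(e, p(b)), cons(cons(b, k(b, p(p(b)))), f(cons(f(cons(b, p(b)), cons(cons(b, b), cons(b, b))), b), e)))  →  f(cons(e, p(b)), cons(cons(b, p(p(b))), f(cons(f(cons(b, p(b)), cons(cons(b, b), cons(b, b))), b), e)))   [R3 at 2.1.2]
5. f(cons(e, p(b)), cons(cons(b, p(p(b))), f(cons(f(cons(b, p(b)), cons(cons(b, b), cons(b, b))), b), e)))  →  f(cons(e, p(b)), cons(cons(b, p(p(b))), cons(f(cons(b, p(b)), cons(cons(b, b), cons(b, b))), b)))   [R6 at 2.2]
6. f(cons(e, p(b)), cons(cons(b, p(p(b))), cons(f(cons(b, p(b)), cons(cons(b, b), cons(b, b))), b)))  →  f(cons(e, p(b)), cons(cons(b, p(p(b))), cons(b, b)))   [R7 at 2.2.1]
7. f(cons(e, p(b)), cons(cons(b, p(p(b))), cons(b, b)))  →  p(p(b))   [R7 at ε]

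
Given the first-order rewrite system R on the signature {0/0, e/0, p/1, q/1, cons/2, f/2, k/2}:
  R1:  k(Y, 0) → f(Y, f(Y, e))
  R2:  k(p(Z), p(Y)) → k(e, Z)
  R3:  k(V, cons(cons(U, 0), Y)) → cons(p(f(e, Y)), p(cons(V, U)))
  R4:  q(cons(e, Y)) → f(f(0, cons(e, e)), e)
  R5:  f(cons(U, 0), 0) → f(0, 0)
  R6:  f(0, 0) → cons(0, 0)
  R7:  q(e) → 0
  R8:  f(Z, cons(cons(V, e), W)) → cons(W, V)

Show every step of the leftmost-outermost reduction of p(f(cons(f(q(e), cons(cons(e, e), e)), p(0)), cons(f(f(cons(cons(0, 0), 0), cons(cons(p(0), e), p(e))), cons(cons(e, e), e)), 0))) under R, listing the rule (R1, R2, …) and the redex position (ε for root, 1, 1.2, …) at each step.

1. p(f(cons(f(q(e), cons(cons(e, e), e)), p(0)), cons(f(f(cons(cons(0, 0), 0), cons(cons(p(0), e), p(e))), cons(cons(e, e), e)), 0)))  →  p(f(cons(cons(e, e), p(0)), cons(f(f(cons(cons(0, 0), 0), cons(cons(p(0), e), p(e))), cons(cons(e, e), e)), 0)))   [R8 at 1.1.1]
2. p(f(cons(cons(e, e), p(0)), cons(f(f(cons(cons(0, 0), 0), cons(cons(p(0), e), p(e))), cons(cons(e, e), e)), 0)))  →  p(f(cons(cons(e, e), p(0)), cons(cons(e, e), 0)))   [R8 at 1.2.1]
3. p(f(cons(cons(e, e), p(0)), cons(cons(e, e), 0)))  →  p(cons(0, e))   [R8 at 1]

p(cons(0, e))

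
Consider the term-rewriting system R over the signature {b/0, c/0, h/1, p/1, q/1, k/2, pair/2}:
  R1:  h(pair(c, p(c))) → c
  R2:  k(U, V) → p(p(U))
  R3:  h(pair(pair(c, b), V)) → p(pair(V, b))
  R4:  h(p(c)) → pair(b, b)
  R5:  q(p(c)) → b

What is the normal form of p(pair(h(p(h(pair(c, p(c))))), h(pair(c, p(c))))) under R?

1. p(pair(h(p(h(pair(c, p(c))))), h(pair(c, p(c)))))  →  p(pair(h(p(c)), h(pair(c, p(c)))))   [R1 at 1.1.1.1]
2. p(pair(h(p(c)), h(pair(c, p(c)))))  →  p(pair(pair(b, b), h(pair(c, p(c)))))   [R4 at 1.1]
3. p(pair(pair(b, b), h(pair(c, p(c)))))  →  p(pair(pair(b, b), c))   [R1 at 1.2]

p(pair(pair(b, b), c))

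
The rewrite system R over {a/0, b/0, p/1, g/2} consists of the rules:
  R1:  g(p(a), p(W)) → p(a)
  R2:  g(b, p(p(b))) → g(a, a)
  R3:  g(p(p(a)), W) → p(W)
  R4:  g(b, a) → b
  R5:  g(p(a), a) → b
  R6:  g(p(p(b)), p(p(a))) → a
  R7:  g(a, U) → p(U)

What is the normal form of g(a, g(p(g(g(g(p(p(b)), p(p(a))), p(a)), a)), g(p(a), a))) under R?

p(p(b))

1. g(a, g(p(g(g(g(p(p(b)), p(p(a))), p(a)), a)), g(p(a), a)))  →  p(g(p(g(g(g(p(p(b)), p(p(a))), p(a)), a)), g(p(a), a)))   [R7 at ε]
2. p(g(p(g(g(g(p(p(b)), p(p(a))), p(a)), a)), g(p(a), a)))  →  p(g(p(g(g(a, p(a)), a)), g(p(a), a)))   [R6 at 1.1.1.1.1]
3. p(g(p(g(g(a, p(a)), a)), g(p(a), a)))  →  p(g(p(g(p(p(a)), a)), g(p(a), a)))   [R7 at 1.1.1.1]
4. p(g(p(g(p(p(a)), a)), g(p(a), a)))  →  p(g(p(p(a)), g(p(a), a)))   [R3 at 1.1.1]
5. p(g(p(p(a)), g(p(a), a)))  →  p(p(g(p(a), a)))   [R3 at 1]
6. p(p(g(p(a), a)))  →  p(p(b))   [R5 at 1.1]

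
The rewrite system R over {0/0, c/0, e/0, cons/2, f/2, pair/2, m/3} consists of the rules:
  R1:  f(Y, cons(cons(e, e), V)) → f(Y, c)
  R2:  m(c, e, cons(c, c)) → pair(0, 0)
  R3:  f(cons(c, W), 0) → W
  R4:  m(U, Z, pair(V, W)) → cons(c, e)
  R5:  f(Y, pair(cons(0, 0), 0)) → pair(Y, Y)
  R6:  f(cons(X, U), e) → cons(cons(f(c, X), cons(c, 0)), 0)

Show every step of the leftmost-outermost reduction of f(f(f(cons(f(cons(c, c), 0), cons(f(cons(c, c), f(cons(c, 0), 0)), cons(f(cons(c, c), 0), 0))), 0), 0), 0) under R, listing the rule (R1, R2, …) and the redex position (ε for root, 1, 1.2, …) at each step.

0

1. f(f(f(cons(f(cons(c, c), 0), cons(f(cons(c, c), f(cons(c, 0), 0)), cons(f(cons(c, c), 0), 0))), 0), 0), 0)  →  f(f(f(cons(c, cons(f(cons(c, c), f(cons(c, 0), 0)), cons(f(cons(c, c), 0), 0))), 0), 0), 0)   [R3 at 1.1.1.1]
2. f(f(f(cons(c, cons(f(cons(c, c), f(cons(c, 0), 0)), cons(f(cons(c, c), 0), 0))), 0), 0), 0)  →  f(f(cons(f(cons(c, c), f(cons(c, 0), 0)), cons(f(cons(c, c), 0), 0)), 0), 0)   [R3 at 1.1]
3. f(f(cons(f(cons(c, c), f(cons(c, 0), 0)), cons(f(cons(c, c), 0), 0)), 0), 0)  →  f(f(cons(f(cons(c, c), 0), cons(f(cons(c, c), 0), 0)), 0), 0)   [R3 at 1.1.1.2]
4. f(f(cons(f(cons(c, c), 0), cons(f(cons(c, c), 0), 0)), 0), 0)  →  f(f(cons(c, cons(f(cons(c, c), 0), 0)), 0), 0)   [R3 at 1.1.1]
5. f(f(cons(c, cons(f(cons(c, c), 0), 0)), 0), 0)  →  f(cons(f(cons(c, c), 0), 0), 0)   [R3 at 1]
6. f(cons(f(cons(c, c), 0), 0), 0)  →  f(cons(c, 0), 0)   [R3 at 1.1]
7. f(cons(c, 0), 0)  →  0   [R3 at ε]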